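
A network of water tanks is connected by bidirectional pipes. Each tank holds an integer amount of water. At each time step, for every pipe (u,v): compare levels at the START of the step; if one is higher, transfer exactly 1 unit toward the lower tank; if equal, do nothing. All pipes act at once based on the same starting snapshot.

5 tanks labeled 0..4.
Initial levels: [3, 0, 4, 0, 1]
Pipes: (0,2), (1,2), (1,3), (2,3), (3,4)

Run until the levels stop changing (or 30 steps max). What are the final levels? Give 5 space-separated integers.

Step 1: flows [2->0,2->1,1=3,2->3,4->3] -> levels [4 1 1 2 0]
Step 2: flows [0->2,1=2,3->1,3->2,3->4] -> levels [3 2 3 -1 1]
Step 3: flows [0=2,2->1,1->3,2->3,4->3] -> levels [3 2 1 2 0]
Step 4: flows [0->2,1->2,1=3,3->2,3->4] -> levels [2 1 4 0 1]
Step 5: flows [2->0,2->1,1->3,2->3,4->3] -> levels [3 1 1 3 0]
Step 6: flows [0->2,1=2,3->1,3->2,3->4] -> levels [2 2 3 0 1]
Step 7: flows [2->0,2->1,1->3,2->3,4->3] -> levels [3 2 0 3 0]
Step 8: flows [0->2,1->2,3->1,3->2,3->4] -> levels [2 2 3 0 1]
  -> period-2 cycle: step 8 state = step 6 state; never stabilizes
  -> state at step 30: (30-6) mod 2 = 0, same as step 6 -> [2 2 3 0 1]

Answer: 2 2 3 0 1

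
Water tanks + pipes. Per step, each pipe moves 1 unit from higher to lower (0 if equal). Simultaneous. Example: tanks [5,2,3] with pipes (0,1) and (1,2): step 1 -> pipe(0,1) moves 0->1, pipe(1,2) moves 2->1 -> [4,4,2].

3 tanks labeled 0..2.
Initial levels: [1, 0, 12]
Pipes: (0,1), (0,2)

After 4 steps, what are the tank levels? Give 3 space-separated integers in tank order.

Step 1: flows [0->1,2->0] -> levels [1 1 11]
Step 2: flows [0=1,2->0] -> levels [2 1 10]
Step 3: flows [0->1,2->0] -> levels [2 2 9]
Step 4: flows [0=1,2->0] -> levels [3 2 8]

Answer: 3 2 8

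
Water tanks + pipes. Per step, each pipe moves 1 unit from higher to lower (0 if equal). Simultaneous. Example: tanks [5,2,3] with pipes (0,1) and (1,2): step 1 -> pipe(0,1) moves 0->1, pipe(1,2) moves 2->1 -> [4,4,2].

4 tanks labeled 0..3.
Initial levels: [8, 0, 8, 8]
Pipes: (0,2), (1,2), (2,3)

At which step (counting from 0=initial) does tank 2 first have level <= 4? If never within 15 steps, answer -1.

Answer: 6

Derivation:
Step 1: flows [0=2,2->1,2=3] -> levels [8 1 7 8]
Step 2: flows [0->2,2->1,3->2] -> levels [7 2 8 7]
Step 3: flows [2->0,2->1,2->3] -> levels [8 3 5 8]
Step 4: flows [0->2,2->1,3->2] -> levels [7 4 6 7]
Step 5: flows [0->2,2->1,3->2] -> levels [6 5 7 6]
Step 6: flows [2->0,2->1,2->3] -> levels [7 6 4 7]
Tank 2 first reaches <=4 at step 6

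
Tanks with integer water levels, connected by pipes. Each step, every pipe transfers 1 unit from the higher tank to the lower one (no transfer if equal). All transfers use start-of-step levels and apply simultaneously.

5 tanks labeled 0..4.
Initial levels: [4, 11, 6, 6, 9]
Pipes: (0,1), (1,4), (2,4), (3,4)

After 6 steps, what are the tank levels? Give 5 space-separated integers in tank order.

Step 1: flows [1->0,1->4,4->2,4->3] -> levels [5 9 7 7 8]
Step 2: flows [1->0,1->4,4->2,4->3] -> levels [6 7 8 8 7]
Step 3: flows [1->0,1=4,2->4,3->4] -> levels [7 6 7 7 9]
Step 4: flows [0->1,4->1,4->2,4->3] -> levels [6 8 8 8 6]
Step 5: flows [1->0,1->4,2->4,3->4] -> levels [7 6 7 7 9]
  -> period-2 cycle: step 5 state = step 3 state
  -> state at step 6: (6-3) mod 2 = 1, same as step 4 -> [6 8 8 8 6]

Answer: 6 8 8 8 6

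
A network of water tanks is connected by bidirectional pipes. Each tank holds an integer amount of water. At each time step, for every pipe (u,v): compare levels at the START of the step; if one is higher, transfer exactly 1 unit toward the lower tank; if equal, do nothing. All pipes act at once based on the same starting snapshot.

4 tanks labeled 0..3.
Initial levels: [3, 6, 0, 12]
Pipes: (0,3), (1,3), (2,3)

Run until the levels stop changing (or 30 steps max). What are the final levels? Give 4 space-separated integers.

Step 1: flows [3->0,3->1,3->2] -> levels [4 7 1 9]
Step 2: flows [3->0,3->1,3->2] -> levels [5 8 2 6]
Step 3: flows [3->0,1->3,3->2] -> levels [6 7 3 5]
Step 4: flows [0->3,1->3,3->2] -> levels [5 6 4 6]
Step 5: flows [3->0,1=3,3->2] -> levels [6 6 5 4]
Step 6: flows [0->3,1->3,2->3] -> levels [5 5 4 7]
Step 7: flows [3->0,3->1,3->2] -> levels [6 6 5 4]
  -> period-2 cycle: step 7 state = step 5 state; never stabilizes
  -> state at step 30: (30-5) mod 2 = 1, same as step 6 -> [5 5 4 7]

Answer: 5 5 4 7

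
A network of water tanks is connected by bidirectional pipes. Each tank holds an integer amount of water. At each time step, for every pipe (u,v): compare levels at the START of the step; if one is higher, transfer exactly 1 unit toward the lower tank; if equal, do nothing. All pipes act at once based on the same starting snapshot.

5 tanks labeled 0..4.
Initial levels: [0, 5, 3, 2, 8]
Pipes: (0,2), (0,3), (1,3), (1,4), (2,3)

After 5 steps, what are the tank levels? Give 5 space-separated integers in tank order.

Step 1: flows [2->0,3->0,1->3,4->1,2->3] -> levels [2 5 1 3 7]
Step 2: flows [0->2,3->0,1->3,4->1,3->2] -> levels [2 5 3 2 6]
Step 3: flows [2->0,0=3,1->3,4->1,2->3] -> levels [3 5 1 4 5]
Step 4: flows [0->2,3->0,1->3,1=4,3->2] -> levels [3 4 3 3 5]
Step 5: flows [0=2,0=3,1->3,4->1,2=3] -> levels [3 4 3 4 4]

Answer: 3 4 3 4 4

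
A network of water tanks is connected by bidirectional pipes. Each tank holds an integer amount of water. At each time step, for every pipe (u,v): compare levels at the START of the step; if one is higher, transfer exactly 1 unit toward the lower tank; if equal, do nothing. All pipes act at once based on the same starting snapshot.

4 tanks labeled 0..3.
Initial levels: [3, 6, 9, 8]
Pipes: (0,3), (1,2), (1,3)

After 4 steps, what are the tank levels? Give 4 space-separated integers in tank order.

Step 1: flows [3->0,2->1,3->1] -> levels [4 8 8 6]
Step 2: flows [3->0,1=2,1->3] -> levels [5 7 8 6]
Step 3: flows [3->0,2->1,1->3] -> levels [6 7 7 6]
Step 4: flows [0=3,1=2,1->3] -> levels [6 6 7 7]

Answer: 6 6 7 7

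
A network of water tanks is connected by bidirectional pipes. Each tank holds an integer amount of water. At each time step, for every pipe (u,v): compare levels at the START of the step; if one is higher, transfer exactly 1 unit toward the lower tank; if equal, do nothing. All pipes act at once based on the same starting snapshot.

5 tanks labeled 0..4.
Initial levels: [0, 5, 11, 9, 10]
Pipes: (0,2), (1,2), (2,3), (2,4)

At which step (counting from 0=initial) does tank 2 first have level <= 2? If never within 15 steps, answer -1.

Answer: -1

Derivation:
Step 1: flows [2->0,2->1,2->3,2->4] -> levels [1 6 7 10 11]
Step 2: flows [2->0,2->1,3->2,4->2] -> levels [2 7 7 9 10]
Step 3: flows [2->0,1=2,3->2,4->2] -> levels [3 7 8 8 9]
Step 4: flows [2->0,2->1,2=3,4->2] -> levels [4 8 7 8 8]
Step 5: flows [2->0,1->2,3->2,4->2] -> levels [5 7 9 7 7]
Step 6: flows [2->0,2->1,2->3,2->4] -> levels [6 8 5 8 8]
Step 7: flows [0->2,1->2,3->2,4->2] -> levels [5 7 9 7 7]
  -> period-2 cycle (repeats step 5); tank 2 never drops to <=2
Tank 2 never reaches <=2 within 15 steps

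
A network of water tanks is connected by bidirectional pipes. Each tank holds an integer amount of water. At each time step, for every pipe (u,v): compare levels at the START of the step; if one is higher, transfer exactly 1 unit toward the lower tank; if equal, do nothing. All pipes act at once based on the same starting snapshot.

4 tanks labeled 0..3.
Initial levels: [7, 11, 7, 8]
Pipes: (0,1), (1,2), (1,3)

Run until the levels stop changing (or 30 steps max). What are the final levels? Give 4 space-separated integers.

Step 1: flows [1->0,1->2,1->3] -> levels [8 8 8 9]
Step 2: flows [0=1,1=2,3->1] -> levels [8 9 8 8]
Step 3: flows [1->0,1->2,1->3] -> levels [9 6 9 9]
Step 4: flows [0->1,2->1,3->1] -> levels [8 9 8 8]
  -> period-2 cycle: step 4 state = step 2 state; never stabilizes
  -> state at step 30: (30-2) mod 2 = 0, same as step 2 -> [8 9 8 8]

Answer: 8 9 8 8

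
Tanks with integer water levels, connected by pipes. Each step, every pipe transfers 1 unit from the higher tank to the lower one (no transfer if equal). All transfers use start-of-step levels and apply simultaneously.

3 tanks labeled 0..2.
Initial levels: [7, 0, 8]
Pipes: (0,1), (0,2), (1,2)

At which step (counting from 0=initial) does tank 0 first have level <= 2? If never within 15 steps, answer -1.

Answer: -1

Derivation:
Step 1: flows [0->1,2->0,2->1] -> levels [7 2 6]
Step 2: flows [0->1,0->2,2->1] -> levels [5 4 6]
Step 3: flows [0->1,2->0,2->1] -> levels [5 6 4]
Step 4: flows [1->0,0->2,1->2] -> levels [5 4 6]
  -> period-2 cycle (repeats step 2); tank 0 never drops to <=2
Tank 0 never reaches <=2 within 15 steps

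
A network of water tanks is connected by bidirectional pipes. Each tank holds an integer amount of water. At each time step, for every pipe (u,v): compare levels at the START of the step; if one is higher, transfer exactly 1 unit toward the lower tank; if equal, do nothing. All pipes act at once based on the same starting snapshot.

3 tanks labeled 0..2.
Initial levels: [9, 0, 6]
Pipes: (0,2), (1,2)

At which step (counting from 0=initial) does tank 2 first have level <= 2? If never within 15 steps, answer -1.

Step 1: flows [0->2,2->1] -> levels [8 1 6]
Step 2: flows [0->2,2->1] -> levels [7 2 6]
Step 3: flows [0->2,2->1] -> levels [6 3 6]
Step 4: flows [0=2,2->1] -> levels [6 4 5]
Step 5: flows [0->2,2->1] -> levels [5 5 5]
Step 6: flows [0=2,1=2] -> levels [5 5 5]
  -> stable; tank 2 stays at 5 > 2
Tank 2 never reaches <=2 within 15 steps

Answer: -1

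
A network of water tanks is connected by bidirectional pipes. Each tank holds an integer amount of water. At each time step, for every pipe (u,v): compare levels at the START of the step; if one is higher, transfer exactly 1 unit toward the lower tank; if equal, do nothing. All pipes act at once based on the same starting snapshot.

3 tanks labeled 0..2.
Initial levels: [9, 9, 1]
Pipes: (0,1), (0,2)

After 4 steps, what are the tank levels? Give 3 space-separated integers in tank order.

Answer: 7 7 5

Derivation:
Step 1: flows [0=1,0->2] -> levels [8 9 2]
Step 2: flows [1->0,0->2] -> levels [8 8 3]
Step 3: flows [0=1,0->2] -> levels [7 8 4]
Step 4: flows [1->0,0->2] -> levels [7 7 5]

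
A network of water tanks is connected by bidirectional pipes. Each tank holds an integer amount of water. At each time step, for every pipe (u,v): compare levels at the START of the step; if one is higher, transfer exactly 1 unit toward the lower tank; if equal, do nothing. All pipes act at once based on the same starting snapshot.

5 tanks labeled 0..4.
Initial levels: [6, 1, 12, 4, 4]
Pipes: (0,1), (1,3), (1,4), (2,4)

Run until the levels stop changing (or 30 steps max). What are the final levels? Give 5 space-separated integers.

Step 1: flows [0->1,3->1,4->1,2->4] -> levels [5 4 11 3 4]
Step 2: flows [0->1,1->3,1=4,2->4] -> levels [4 4 10 4 5]
Step 3: flows [0=1,1=3,4->1,2->4] -> levels [4 5 9 4 5]
Step 4: flows [1->0,1->3,1=4,2->4] -> levels [5 3 8 5 6]
Step 5: flows [0->1,3->1,4->1,2->4] -> levels [4 6 7 4 6]
Step 6: flows [1->0,1->3,1=4,2->4] -> levels [5 4 6 5 7]
Step 7: flows [0->1,3->1,4->1,4->2] -> levels [4 7 7 4 5]
Step 8: flows [1->0,1->3,1->4,2->4] -> levels [5 4 6 5 7]
  -> period-2 cycle: step 8 state = step 6 state; never stabilizes
  -> state at step 30: (30-6) mod 2 = 0, same as step 6 -> [5 4 6 5 7]

Answer: 5 4 6 5 7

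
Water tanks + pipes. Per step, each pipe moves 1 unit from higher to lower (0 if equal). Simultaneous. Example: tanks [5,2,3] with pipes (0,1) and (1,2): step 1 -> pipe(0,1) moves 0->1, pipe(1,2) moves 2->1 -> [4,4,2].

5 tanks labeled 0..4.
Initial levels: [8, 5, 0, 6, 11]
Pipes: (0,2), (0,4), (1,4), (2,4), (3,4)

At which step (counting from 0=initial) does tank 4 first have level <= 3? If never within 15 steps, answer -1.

Step 1: flows [0->2,4->0,4->1,4->2,4->3] -> levels [8 6 2 7 7]
Step 2: flows [0->2,0->4,4->1,4->2,3=4] -> levels [6 7 4 7 6]
Step 3: flows [0->2,0=4,1->4,4->2,3->4] -> levels [5 6 6 6 7]
Step 4: flows [2->0,4->0,4->1,4->2,4->3] -> levels [7 7 6 7 3]
Tank 4 first reaches <=3 at step 4

Answer: 4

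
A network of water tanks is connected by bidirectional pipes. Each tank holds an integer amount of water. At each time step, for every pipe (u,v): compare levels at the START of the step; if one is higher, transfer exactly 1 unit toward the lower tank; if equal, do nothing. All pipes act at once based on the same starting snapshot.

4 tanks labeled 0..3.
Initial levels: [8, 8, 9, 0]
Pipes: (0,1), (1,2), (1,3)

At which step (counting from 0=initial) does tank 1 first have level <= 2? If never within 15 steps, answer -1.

Step 1: flows [0=1,2->1,1->3] -> levels [8 8 8 1]
Step 2: flows [0=1,1=2,1->3] -> levels [8 7 8 2]
Step 3: flows [0->1,2->1,1->3] -> levels [7 8 7 3]
Step 4: flows [1->0,1->2,1->3] -> levels [8 5 8 4]
Step 5: flows [0->1,2->1,1->3] -> levels [7 6 7 5]
Step 6: flows [0->1,2->1,1->3] -> levels [6 7 6 6]
Step 7: flows [1->0,1->2,1->3] -> levels [7 4 7 7]
Step 8: flows [0->1,2->1,3->1] -> levels [6 7 6 6]
  -> period-2 cycle (repeats step 6); tank 1 never drops to <=2
Tank 1 never reaches <=2 within 15 steps

Answer: -1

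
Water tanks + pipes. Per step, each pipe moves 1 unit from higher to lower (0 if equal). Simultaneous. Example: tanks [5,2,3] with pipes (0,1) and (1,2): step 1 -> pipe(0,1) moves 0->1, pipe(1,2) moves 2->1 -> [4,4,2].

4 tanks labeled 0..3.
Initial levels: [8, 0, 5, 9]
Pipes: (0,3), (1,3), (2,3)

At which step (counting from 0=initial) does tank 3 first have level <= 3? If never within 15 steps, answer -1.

Answer: -1

Derivation:
Step 1: flows [3->0,3->1,3->2] -> levels [9 1 6 6]
Step 2: flows [0->3,3->1,2=3] -> levels [8 2 6 6]
Step 3: flows [0->3,3->1,2=3] -> levels [7 3 6 6]
Step 4: flows [0->3,3->1,2=3] -> levels [6 4 6 6]
Step 5: flows [0=3,3->1,2=3] -> levels [6 5 6 5]
Step 6: flows [0->3,1=3,2->3] -> levels [5 5 5 7]
Step 7: flows [3->0,3->1,3->2] -> levels [6 6 6 4]
Step 8: flows [0->3,1->3,2->3] -> levels [5 5 5 7]
  -> period-2 cycle (repeats step 6); tank 3 never drops to <=3
Tank 3 never reaches <=3 within 15 steps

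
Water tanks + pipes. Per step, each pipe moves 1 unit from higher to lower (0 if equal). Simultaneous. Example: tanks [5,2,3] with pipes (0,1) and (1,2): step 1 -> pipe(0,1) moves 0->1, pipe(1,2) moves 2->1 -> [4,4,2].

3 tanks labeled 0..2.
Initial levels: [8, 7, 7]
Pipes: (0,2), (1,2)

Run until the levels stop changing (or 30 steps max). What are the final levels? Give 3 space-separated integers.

Answer: 8 8 6

Derivation:
Step 1: flows [0->2,1=2] -> levels [7 7 8]
Step 2: flows [2->0,2->1] -> levels [8 8 6]
Step 3: flows [0->2,1->2] -> levels [7 7 8]
  -> period-2 cycle: step 3 state = step 1 state; never stabilizes
  -> state at step 30: (30-1) mod 2 = 1, same as step 2 -> [8 8 6]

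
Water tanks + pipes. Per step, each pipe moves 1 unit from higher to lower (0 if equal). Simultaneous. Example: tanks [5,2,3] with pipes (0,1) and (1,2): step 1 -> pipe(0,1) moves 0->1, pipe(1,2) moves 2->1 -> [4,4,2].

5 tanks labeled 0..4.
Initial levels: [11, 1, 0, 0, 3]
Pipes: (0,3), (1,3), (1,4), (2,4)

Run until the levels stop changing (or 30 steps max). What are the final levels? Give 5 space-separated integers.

Step 1: flows [0->3,1->3,4->1,4->2] -> levels [10 1 1 2 1]
Step 2: flows [0->3,3->1,1=4,2=4] -> levels [9 2 1 2 1]
Step 3: flows [0->3,1=3,1->4,2=4] -> levels [8 1 1 3 2]
Step 4: flows [0->3,3->1,4->1,4->2] -> levels [7 3 2 3 0]
Step 5: flows [0->3,1=3,1->4,2->4] -> levels [6 2 1 4 2]
Step 6: flows [0->3,3->1,1=4,4->2] -> levels [5 3 2 4 1]
Step 7: flows [0->3,3->1,1->4,2->4] -> levels [4 3 1 4 3]
Step 8: flows [0=3,3->1,1=4,4->2] -> levels [4 4 2 3 2]
Step 9: flows [0->3,1->3,1->4,2=4] -> levels [3 2 2 5 3]
Step 10: flows [3->0,3->1,4->1,4->2] -> levels [4 4 3 3 1]
Step 11: flows [0->3,1->3,1->4,2->4] -> levels [3 2 2 5 3]
  -> period-2 cycle: step 11 state = step 9 state; never stabilizes
  -> state at step 30: (30-9) mod 2 = 1, same as step 10 -> [4 4 3 3 1]

Answer: 4 4 3 3 1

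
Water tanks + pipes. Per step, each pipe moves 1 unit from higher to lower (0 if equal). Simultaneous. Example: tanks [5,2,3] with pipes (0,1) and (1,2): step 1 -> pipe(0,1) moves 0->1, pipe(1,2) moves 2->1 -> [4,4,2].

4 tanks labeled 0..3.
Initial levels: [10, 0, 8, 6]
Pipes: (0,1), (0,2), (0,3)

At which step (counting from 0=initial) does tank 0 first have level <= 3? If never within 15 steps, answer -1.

Step 1: flows [0->1,0->2,0->3] -> levels [7 1 9 7]
Step 2: flows [0->1,2->0,0=3] -> levels [7 2 8 7]
Step 3: flows [0->1,2->0,0=3] -> levels [7 3 7 7]
Step 4: flows [0->1,0=2,0=3] -> levels [6 4 7 7]
Step 5: flows [0->1,2->0,3->0] -> levels [7 5 6 6]
Step 6: flows [0->1,0->2,0->3] -> levels [4 6 7 7]
Step 7: flows [1->0,2->0,3->0] -> levels [7 5 6 6]
  -> period-2 cycle (repeats step 5); tank 0 never drops to <=3
Tank 0 never reaches <=3 within 15 steps

Answer: -1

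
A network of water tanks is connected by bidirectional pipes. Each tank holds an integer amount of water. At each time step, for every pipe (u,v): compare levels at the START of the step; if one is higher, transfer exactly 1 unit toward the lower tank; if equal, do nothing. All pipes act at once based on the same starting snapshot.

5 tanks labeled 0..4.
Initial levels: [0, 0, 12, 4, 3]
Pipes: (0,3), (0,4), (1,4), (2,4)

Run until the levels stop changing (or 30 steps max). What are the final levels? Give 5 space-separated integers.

Answer: 4 4 6 2 3

Derivation:
Step 1: flows [3->0,4->0,4->1,2->4] -> levels [2 1 11 3 2]
Step 2: flows [3->0,0=4,4->1,2->4] -> levels [3 2 10 2 2]
Step 3: flows [0->3,0->4,1=4,2->4] -> levels [1 2 9 3 4]
Step 4: flows [3->0,4->0,4->1,2->4] -> levels [3 3 8 2 3]
Step 5: flows [0->3,0=4,1=4,2->4] -> levels [2 3 7 3 4]
Step 6: flows [3->0,4->0,4->1,2->4] -> levels [4 4 6 2 3]
Step 7: flows [0->3,0->4,1->4,2->4] -> levels [2 3 5 3 6]
Step 8: flows [3->0,4->0,4->1,4->2] -> levels [4 4 6 2 3]
  -> period-2 cycle: step 8 state = step 6 state; never stabilizes
  -> state at step 30: (30-6) mod 2 = 0, same as step 6 -> [4 4 6 2 3]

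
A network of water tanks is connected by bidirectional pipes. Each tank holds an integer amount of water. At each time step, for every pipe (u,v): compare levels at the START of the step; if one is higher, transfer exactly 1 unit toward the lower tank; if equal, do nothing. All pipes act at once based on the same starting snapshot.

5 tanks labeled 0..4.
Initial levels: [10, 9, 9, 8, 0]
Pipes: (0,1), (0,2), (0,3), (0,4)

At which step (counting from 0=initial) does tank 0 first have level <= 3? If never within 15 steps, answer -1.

Answer: -1

Derivation:
Step 1: flows [0->1,0->2,0->3,0->4] -> levels [6 10 10 9 1]
Step 2: flows [1->0,2->0,3->0,0->4] -> levels [8 9 9 8 2]
Step 3: flows [1->0,2->0,0=3,0->4] -> levels [9 8 8 8 3]
Step 4: flows [0->1,0->2,0->3,0->4] -> levels [5 9 9 9 4]
Step 5: flows [1->0,2->0,3->0,0->4] -> levels [7 8 8 8 5]
Step 6: flows [1->0,2->0,3->0,0->4] -> levels [9 7 7 7 6]
Step 7: flows [0->1,0->2,0->3,0->4] -> levels [5 8 8 8 7]
Step 8: flows [1->0,2->0,3->0,4->0] -> levels [9 7 7 7 6]
  -> period-2 cycle (repeats step 6); tank 0 never drops to <=3
Tank 0 never reaches <=3 within 15 steps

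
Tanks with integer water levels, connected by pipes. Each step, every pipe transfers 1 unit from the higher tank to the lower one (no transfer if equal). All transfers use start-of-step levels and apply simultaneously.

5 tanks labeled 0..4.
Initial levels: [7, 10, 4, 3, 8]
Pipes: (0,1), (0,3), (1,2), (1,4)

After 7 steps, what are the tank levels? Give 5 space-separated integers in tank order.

Answer: 7 5 7 6 7

Derivation:
Step 1: flows [1->0,0->3,1->2,1->4] -> levels [7 7 5 4 9]
Step 2: flows [0=1,0->3,1->2,4->1] -> levels [6 7 6 5 8]
Step 3: flows [1->0,0->3,1->2,4->1] -> levels [6 6 7 6 7]
Step 4: flows [0=1,0=3,2->1,4->1] -> levels [6 8 6 6 6]
Step 5: flows [1->0,0=3,1->2,1->4] -> levels [7 5 7 6 7]
Step 6: flows [0->1,0->3,2->1,4->1] -> levels [5 8 6 7 6]
Step 7: flows [1->0,3->0,1->2,1->4] -> levels [7 5 7 6 7]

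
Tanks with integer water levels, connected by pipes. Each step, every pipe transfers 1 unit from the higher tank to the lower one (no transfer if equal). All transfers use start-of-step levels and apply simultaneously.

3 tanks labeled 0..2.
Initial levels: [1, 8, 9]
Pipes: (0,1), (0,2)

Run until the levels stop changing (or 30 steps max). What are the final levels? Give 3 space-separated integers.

Step 1: flows [1->0,2->0] -> levels [3 7 8]
Step 2: flows [1->0,2->0] -> levels [5 6 7]
Step 3: flows [1->0,2->0] -> levels [7 5 6]
Step 4: flows [0->1,0->2] -> levels [5 6 7]
  -> period-2 cycle: step 4 state = step 2 state; never stabilizes
  -> state at step 30: (30-2) mod 2 = 0, same as step 2 -> [5 6 7]

Answer: 5 6 7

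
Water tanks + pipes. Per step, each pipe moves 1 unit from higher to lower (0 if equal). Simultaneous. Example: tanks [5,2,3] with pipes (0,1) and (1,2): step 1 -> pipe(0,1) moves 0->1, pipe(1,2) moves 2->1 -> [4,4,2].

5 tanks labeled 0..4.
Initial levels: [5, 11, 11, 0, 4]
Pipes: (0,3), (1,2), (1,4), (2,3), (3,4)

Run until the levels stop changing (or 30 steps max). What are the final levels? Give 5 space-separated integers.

Answer: 6 7 6 7 5

Derivation:
Step 1: flows [0->3,1=2,1->4,2->3,4->3] -> levels [4 10 10 3 4]
Step 2: flows [0->3,1=2,1->4,2->3,4->3] -> levels [3 9 9 6 4]
Step 3: flows [3->0,1=2,1->4,2->3,3->4] -> levels [4 8 8 5 6]
Step 4: flows [3->0,1=2,1->4,2->3,4->3] -> levels [5 7 7 6 6]
Step 5: flows [3->0,1=2,1->4,2->3,3=4] -> levels [6 6 6 6 7]
Step 6: flows [0=3,1=2,4->1,2=3,4->3] -> levels [6 7 6 7 5]
Step 7: flows [3->0,1->2,1->4,3->2,3->4] -> levels [7 5 8 4 7]
Step 8: flows [0->3,2->1,4->1,2->3,4->3] -> levels [6 7 6 7 5]
  -> period-2 cycle: step 8 state = step 6 state; never stabilizes
  -> state at step 30: (30-6) mod 2 = 0, same as step 6 -> [6 7 6 7 5]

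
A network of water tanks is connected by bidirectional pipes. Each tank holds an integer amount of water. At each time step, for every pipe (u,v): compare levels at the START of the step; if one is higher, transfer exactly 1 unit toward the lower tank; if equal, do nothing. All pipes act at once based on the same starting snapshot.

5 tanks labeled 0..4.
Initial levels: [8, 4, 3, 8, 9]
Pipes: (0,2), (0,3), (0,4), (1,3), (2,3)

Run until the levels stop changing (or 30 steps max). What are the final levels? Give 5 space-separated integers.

Step 1: flows [0->2,0=3,4->0,3->1,3->2] -> levels [8 5 5 6 8]
Step 2: flows [0->2,0->3,0=4,3->1,3->2] -> levels [6 6 7 5 8]
Step 3: flows [2->0,0->3,4->0,1->3,2->3] -> levels [7 5 5 8 7]
Step 4: flows [0->2,3->0,0=4,3->1,3->2] -> levels [7 6 7 5 7]
Step 5: flows [0=2,0->3,0=4,1->3,2->3] -> levels [6 5 6 8 7]
Step 6: flows [0=2,3->0,4->0,3->1,3->2] -> levels [8 6 7 5 6]
Step 7: flows [0->2,0->3,0->4,1->3,2->3] -> levels [5 5 7 8 7]
Step 8: flows [2->0,3->0,4->0,3->1,3->2] -> levels [8 6 7 5 6]
  -> period-2 cycle: step 8 state = step 6 state; never stabilizes
  -> state at step 30: (30-6) mod 2 = 0, same as step 6 -> [8 6 7 5 6]

Answer: 8 6 7 5 6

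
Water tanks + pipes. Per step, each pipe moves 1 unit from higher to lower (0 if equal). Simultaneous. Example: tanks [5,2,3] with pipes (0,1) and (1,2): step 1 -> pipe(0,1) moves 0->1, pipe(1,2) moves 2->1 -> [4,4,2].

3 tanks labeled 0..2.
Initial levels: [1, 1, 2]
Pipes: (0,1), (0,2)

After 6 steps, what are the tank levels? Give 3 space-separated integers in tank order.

Step 1: flows [0=1,2->0] -> levels [2 1 1]
Step 2: flows [0->1,0->2] -> levels [0 2 2]
Step 3: flows [1->0,2->0] -> levels [2 1 1]
  -> period-2 cycle: step 3 state = step 1 state
  -> state at step 6: (6-1) mod 2 = 1, same as step 2 -> [0 2 2]

Answer: 0 2 2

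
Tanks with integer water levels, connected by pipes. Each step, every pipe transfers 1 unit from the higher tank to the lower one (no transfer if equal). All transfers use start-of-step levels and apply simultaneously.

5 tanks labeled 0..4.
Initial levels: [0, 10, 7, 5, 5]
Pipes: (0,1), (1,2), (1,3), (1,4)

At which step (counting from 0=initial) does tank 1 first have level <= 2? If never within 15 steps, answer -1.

Answer: -1

Derivation:
Step 1: flows [1->0,1->2,1->3,1->4] -> levels [1 6 8 6 6]
Step 2: flows [1->0,2->1,1=3,1=4] -> levels [2 6 7 6 6]
Step 3: flows [1->0,2->1,1=3,1=4] -> levels [3 6 6 6 6]
Step 4: flows [1->0,1=2,1=3,1=4] -> levels [4 5 6 6 6]
Step 5: flows [1->0,2->1,3->1,4->1] -> levels [5 7 5 5 5]
Step 6: flows [1->0,1->2,1->3,1->4] -> levels [6 3 6 6 6]
Step 7: flows [0->1,2->1,3->1,4->1] -> levels [5 7 5 5 5]
  -> period-2 cycle (repeats step 5); tank 1 never drops to <=2
Tank 1 never reaches <=2 within 15 steps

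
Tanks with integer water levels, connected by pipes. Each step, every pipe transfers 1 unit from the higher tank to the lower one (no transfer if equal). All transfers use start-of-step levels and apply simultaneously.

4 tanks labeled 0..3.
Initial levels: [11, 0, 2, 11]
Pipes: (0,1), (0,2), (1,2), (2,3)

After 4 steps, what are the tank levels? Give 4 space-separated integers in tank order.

Step 1: flows [0->1,0->2,2->1,3->2] -> levels [9 2 3 10]
Step 2: flows [0->1,0->2,2->1,3->2] -> levels [7 4 4 9]
Step 3: flows [0->1,0->2,1=2,3->2] -> levels [5 5 6 8]
Step 4: flows [0=1,2->0,2->1,3->2] -> levels [6 6 5 7]

Answer: 6 6 5 7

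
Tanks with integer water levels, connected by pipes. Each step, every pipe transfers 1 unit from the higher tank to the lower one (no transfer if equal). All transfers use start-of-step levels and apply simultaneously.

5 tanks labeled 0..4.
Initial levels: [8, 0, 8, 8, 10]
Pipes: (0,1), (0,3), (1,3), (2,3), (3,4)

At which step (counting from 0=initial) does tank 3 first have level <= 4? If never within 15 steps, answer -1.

Answer: 4

Derivation:
Step 1: flows [0->1,0=3,3->1,2=3,4->3] -> levels [7 2 8 8 9]
Step 2: flows [0->1,3->0,3->1,2=3,4->3] -> levels [7 4 8 7 8]
Step 3: flows [0->1,0=3,3->1,2->3,4->3] -> levels [6 6 7 8 7]
Step 4: flows [0=1,3->0,3->1,3->2,3->4] -> levels [7 7 8 4 8]
Tank 3 first reaches <=4 at step 4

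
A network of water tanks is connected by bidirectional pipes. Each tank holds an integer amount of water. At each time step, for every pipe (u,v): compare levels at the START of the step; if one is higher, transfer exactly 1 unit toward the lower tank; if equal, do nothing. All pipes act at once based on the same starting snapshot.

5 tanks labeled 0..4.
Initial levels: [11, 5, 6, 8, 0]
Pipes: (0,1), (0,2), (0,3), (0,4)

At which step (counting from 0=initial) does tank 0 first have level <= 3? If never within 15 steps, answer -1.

Step 1: flows [0->1,0->2,0->3,0->4] -> levels [7 6 7 9 1]
Step 2: flows [0->1,0=2,3->0,0->4] -> levels [6 7 7 8 2]
Step 3: flows [1->0,2->0,3->0,0->4] -> levels [8 6 6 7 3]
Step 4: flows [0->1,0->2,0->3,0->4] -> levels [4 7 7 8 4]
Step 5: flows [1->0,2->0,3->0,0=4] -> levels [7 6 6 7 4]
Step 6: flows [0->1,0->2,0=3,0->4] -> levels [4 7 7 7 5]
Step 7: flows [1->0,2->0,3->0,4->0] -> levels [8 6 6 6 4]
Step 8: flows [0->1,0->2,0->3,0->4] -> levels [4 7 7 7 5]
  -> period-2 cycle (repeats step 6); tank 0 never drops to <=3
Tank 0 never reaches <=3 within 15 steps

Answer: -1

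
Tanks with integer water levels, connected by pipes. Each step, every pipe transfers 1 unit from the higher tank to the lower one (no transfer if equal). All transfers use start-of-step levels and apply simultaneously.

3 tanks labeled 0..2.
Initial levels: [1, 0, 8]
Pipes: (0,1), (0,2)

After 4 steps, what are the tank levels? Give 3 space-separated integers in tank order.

Step 1: flows [0->1,2->0] -> levels [1 1 7]
Step 2: flows [0=1,2->0] -> levels [2 1 6]
Step 3: flows [0->1,2->0] -> levels [2 2 5]
Step 4: flows [0=1,2->0] -> levels [3 2 4]

Answer: 3 2 4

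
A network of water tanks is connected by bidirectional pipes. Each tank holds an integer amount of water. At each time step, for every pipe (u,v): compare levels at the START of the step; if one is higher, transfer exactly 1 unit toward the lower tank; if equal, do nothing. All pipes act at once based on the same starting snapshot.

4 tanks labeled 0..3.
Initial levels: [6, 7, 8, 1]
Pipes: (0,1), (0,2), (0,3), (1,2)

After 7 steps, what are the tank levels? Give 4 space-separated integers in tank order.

Step 1: flows [1->0,2->0,0->3,2->1] -> levels [7 7 6 2]
Step 2: flows [0=1,0->2,0->3,1->2] -> levels [5 6 8 3]
Step 3: flows [1->0,2->0,0->3,2->1] -> levels [6 6 6 4]
Step 4: flows [0=1,0=2,0->3,1=2] -> levels [5 6 6 5]
Step 5: flows [1->0,2->0,0=3,1=2] -> levels [7 5 5 5]
Step 6: flows [0->1,0->2,0->3,1=2] -> levels [4 6 6 6]
Step 7: flows [1->0,2->0,3->0,1=2] -> levels [7 5 5 5]

Answer: 7 5 5 5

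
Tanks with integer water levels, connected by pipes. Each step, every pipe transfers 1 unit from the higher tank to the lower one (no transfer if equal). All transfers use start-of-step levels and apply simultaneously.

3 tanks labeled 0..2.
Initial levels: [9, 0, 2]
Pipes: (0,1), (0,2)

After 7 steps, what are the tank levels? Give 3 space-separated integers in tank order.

Answer: 3 4 4

Derivation:
Step 1: flows [0->1,0->2] -> levels [7 1 3]
Step 2: flows [0->1,0->2] -> levels [5 2 4]
Step 3: flows [0->1,0->2] -> levels [3 3 5]
Step 4: flows [0=1,2->0] -> levels [4 3 4]
Step 5: flows [0->1,0=2] -> levels [3 4 4]
Step 6: flows [1->0,2->0] -> levels [5 3 3]
Step 7: flows [0->1,0->2] -> levels [3 4 4]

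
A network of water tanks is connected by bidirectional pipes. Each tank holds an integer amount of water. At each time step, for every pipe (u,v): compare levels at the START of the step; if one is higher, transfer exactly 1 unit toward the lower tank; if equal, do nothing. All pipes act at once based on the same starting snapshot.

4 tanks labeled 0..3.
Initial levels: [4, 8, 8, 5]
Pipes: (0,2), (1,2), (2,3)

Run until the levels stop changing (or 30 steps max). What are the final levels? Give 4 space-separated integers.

Answer: 7 7 4 7

Derivation:
Step 1: flows [2->0,1=2,2->3] -> levels [5 8 6 6]
Step 2: flows [2->0,1->2,2=3] -> levels [6 7 6 6]
Step 3: flows [0=2,1->2,2=3] -> levels [6 6 7 6]
Step 4: flows [2->0,2->1,2->3] -> levels [7 7 4 7]
Step 5: flows [0->2,1->2,3->2] -> levels [6 6 7 6]
  -> period-2 cycle: step 5 state = step 3 state; never stabilizes
  -> state at step 30: (30-3) mod 2 = 1, same as step 4 -> [7 7 4 7]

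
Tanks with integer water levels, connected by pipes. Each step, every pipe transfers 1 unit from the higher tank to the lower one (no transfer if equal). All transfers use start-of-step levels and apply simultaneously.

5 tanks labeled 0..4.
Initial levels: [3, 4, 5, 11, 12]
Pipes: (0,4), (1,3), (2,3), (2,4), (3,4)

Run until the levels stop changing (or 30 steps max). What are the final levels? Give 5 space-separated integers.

Step 1: flows [4->0,3->1,3->2,4->2,4->3] -> levels [4 5 7 10 9]
Step 2: flows [4->0,3->1,3->2,4->2,3->4] -> levels [5 6 9 7 8]
Step 3: flows [4->0,3->1,2->3,2->4,4->3] -> levels [6 7 7 8 7]
Step 4: flows [4->0,3->1,3->2,2=4,3->4] -> levels [7 8 8 5 7]
Step 5: flows [0=4,1->3,2->3,2->4,4->3] -> levels [7 7 6 8 7]
Step 6: flows [0=4,3->1,3->2,4->2,3->4] -> levels [7 8 8 5 7]
  -> period-2 cycle: step 6 state = step 4 state; never stabilizes
  -> state at step 30: (30-4) mod 2 = 0, same as step 4 -> [7 8 8 5 7]

Answer: 7 8 8 5 7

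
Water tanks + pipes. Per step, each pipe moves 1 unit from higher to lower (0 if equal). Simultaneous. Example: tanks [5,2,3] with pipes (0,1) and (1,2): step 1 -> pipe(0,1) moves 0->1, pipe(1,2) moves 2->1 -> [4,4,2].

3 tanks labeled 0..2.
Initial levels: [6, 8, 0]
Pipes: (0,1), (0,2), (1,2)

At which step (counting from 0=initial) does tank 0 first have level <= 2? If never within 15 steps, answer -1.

Answer: -1

Derivation:
Step 1: flows [1->0,0->2,1->2] -> levels [6 6 2]
Step 2: flows [0=1,0->2,1->2] -> levels [5 5 4]
Step 3: flows [0=1,0->2,1->2] -> levels [4 4 6]
Step 4: flows [0=1,2->0,2->1] -> levels [5 5 4]
  -> period-2 cycle (repeats step 2); tank 0 never drops to <=2
Tank 0 never reaches <=2 within 15 steps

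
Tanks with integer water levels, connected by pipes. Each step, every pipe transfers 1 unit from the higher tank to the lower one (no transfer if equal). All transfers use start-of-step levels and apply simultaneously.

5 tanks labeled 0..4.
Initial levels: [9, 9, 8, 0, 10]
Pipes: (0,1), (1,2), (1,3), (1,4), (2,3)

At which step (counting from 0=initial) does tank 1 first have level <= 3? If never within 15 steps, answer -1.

Step 1: flows [0=1,1->2,1->3,4->1,2->3] -> levels [9 8 8 2 9]
Step 2: flows [0->1,1=2,1->3,4->1,2->3] -> levels [8 9 7 4 8]
Step 3: flows [1->0,1->2,1->3,1->4,2->3] -> levels [9 5 7 6 9]
Step 4: flows [0->1,2->1,3->1,4->1,2->3] -> levels [8 9 5 6 8]
Step 5: flows [1->0,1->2,1->3,1->4,3->2] -> levels [9 5 7 6 9]
  -> period-2 cycle (repeats step 3); tank 1 never drops to <=3
Tank 1 never reaches <=3 within 15 steps

Answer: -1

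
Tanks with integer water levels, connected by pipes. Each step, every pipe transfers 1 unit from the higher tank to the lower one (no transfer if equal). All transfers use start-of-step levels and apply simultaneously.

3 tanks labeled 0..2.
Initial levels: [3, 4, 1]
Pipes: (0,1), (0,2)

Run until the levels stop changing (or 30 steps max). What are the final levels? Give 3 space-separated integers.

Answer: 2 3 3

Derivation:
Step 1: flows [1->0,0->2] -> levels [3 3 2]
Step 2: flows [0=1,0->2] -> levels [2 3 3]
Step 3: flows [1->0,2->0] -> levels [4 2 2]
Step 4: flows [0->1,0->2] -> levels [2 3 3]
  -> period-2 cycle: step 4 state = step 2 state; never stabilizes
  -> state at step 30: (30-2) mod 2 = 0, same as step 2 -> [2 3 3]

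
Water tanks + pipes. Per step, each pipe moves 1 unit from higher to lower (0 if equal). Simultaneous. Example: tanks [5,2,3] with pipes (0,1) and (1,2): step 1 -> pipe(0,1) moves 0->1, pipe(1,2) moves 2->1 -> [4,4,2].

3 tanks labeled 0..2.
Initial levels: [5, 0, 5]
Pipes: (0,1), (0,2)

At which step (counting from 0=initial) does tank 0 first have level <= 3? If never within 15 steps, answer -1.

Step 1: flows [0->1,0=2] -> levels [4 1 5]
Step 2: flows [0->1,2->0] -> levels [4 2 4]
Step 3: flows [0->1,0=2] -> levels [3 3 4]
Tank 0 first reaches <=3 at step 3

Answer: 3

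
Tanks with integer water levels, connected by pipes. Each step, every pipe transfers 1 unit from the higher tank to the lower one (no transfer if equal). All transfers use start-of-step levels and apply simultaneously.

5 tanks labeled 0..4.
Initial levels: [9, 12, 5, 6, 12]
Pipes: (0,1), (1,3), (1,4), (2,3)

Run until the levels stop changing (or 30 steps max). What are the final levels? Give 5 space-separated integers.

Answer: 10 7 8 9 10

Derivation:
Step 1: flows [1->0,1->3,1=4,3->2] -> levels [10 10 6 6 12]
Step 2: flows [0=1,1->3,4->1,2=3] -> levels [10 10 6 7 11]
Step 3: flows [0=1,1->3,4->1,3->2] -> levels [10 10 7 7 10]
Step 4: flows [0=1,1->3,1=4,2=3] -> levels [10 9 7 8 10]
Step 5: flows [0->1,1->3,4->1,3->2] -> levels [9 10 8 8 9]
Step 6: flows [1->0,1->3,1->4,2=3] -> levels [10 7 8 9 10]
Step 7: flows [0->1,3->1,4->1,3->2] -> levels [9 10 9 7 9]
Step 8: flows [1->0,1->3,1->4,2->3] -> levels [10 7 8 9 10]
  -> period-2 cycle: step 8 state = step 6 state; never stabilizes
  -> state at step 30: (30-6) mod 2 = 0, same as step 6 -> [10 7 8 9 10]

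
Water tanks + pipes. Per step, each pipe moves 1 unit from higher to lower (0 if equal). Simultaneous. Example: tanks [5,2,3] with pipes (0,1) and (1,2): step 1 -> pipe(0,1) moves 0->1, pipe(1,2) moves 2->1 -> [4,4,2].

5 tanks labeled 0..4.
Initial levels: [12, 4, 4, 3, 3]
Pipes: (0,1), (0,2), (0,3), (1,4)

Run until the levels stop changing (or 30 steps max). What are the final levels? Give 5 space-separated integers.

Step 1: flows [0->1,0->2,0->3,1->4] -> levels [9 4 5 4 4]
Step 2: flows [0->1,0->2,0->3,1=4] -> levels [6 5 6 5 4]
Step 3: flows [0->1,0=2,0->3,1->4] -> levels [4 5 6 6 5]
Step 4: flows [1->0,2->0,3->0,1=4] -> levels [7 4 5 5 5]
Step 5: flows [0->1,0->2,0->3,4->1] -> levels [4 6 6 6 4]
Step 6: flows [1->0,2->0,3->0,1->4] -> levels [7 4 5 5 5]
  -> period-2 cycle: step 6 state = step 4 state; never stabilizes
  -> state at step 30: (30-4) mod 2 = 0, same as step 4 -> [7 4 5 5 5]

Answer: 7 4 5 5 5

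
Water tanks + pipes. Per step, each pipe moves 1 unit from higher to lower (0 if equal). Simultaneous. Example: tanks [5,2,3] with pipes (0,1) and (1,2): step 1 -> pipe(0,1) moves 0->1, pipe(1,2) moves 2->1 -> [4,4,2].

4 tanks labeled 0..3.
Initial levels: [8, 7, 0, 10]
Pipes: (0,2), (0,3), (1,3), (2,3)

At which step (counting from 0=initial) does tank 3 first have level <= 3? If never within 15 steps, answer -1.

Answer: -1

Derivation:
Step 1: flows [0->2,3->0,3->1,3->2] -> levels [8 8 2 7]
Step 2: flows [0->2,0->3,1->3,3->2] -> levels [6 7 4 8]
Step 3: flows [0->2,3->0,3->1,3->2] -> levels [6 8 6 5]
Step 4: flows [0=2,0->3,1->3,2->3] -> levels [5 7 5 8]
Step 5: flows [0=2,3->0,3->1,3->2] -> levels [6 8 6 5]
  -> period-2 cycle (repeats step 3); tank 3 never drops to <=3
Tank 3 never reaches <=3 within 15 steps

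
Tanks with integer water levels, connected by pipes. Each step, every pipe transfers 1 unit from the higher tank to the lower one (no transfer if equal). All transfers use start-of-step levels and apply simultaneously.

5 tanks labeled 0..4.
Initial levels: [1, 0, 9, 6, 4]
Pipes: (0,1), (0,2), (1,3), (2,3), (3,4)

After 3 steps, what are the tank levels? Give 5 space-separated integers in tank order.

Step 1: flows [0->1,2->0,3->1,2->3,3->4] -> levels [1 2 7 5 5]
Step 2: flows [1->0,2->0,3->1,2->3,3=4] -> levels [3 2 5 5 5]
Step 3: flows [0->1,2->0,3->1,2=3,3=4] -> levels [3 4 4 4 5]

Answer: 3 4 4 4 5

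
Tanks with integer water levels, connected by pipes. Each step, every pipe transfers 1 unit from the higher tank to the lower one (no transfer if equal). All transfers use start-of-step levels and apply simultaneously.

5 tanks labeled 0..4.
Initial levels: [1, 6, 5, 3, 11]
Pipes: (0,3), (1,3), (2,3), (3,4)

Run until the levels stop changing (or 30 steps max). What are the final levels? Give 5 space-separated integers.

Answer: 5 5 5 4 7

Derivation:
Step 1: flows [3->0,1->3,2->3,4->3] -> levels [2 5 4 5 10]
Step 2: flows [3->0,1=3,3->2,4->3] -> levels [3 5 5 4 9]
Step 3: flows [3->0,1->3,2->3,4->3] -> levels [4 4 4 6 8]
Step 4: flows [3->0,3->1,3->2,4->3] -> levels [5 5 5 4 7]
Step 5: flows [0->3,1->3,2->3,4->3] -> levels [4 4 4 8 6]
Step 6: flows [3->0,3->1,3->2,3->4] -> levels [5 5 5 4 7]
  -> period-2 cycle: step 6 state = step 4 state; never stabilizes
  -> state at step 30: (30-4) mod 2 = 0, same as step 4 -> [5 5 5 4 7]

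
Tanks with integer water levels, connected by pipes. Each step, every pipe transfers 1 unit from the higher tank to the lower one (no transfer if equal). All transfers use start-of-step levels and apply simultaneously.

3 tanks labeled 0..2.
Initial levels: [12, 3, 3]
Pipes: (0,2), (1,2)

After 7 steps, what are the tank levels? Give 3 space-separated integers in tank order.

Answer: 6 6 6

Derivation:
Step 1: flows [0->2,1=2] -> levels [11 3 4]
Step 2: flows [0->2,2->1] -> levels [10 4 4]
Step 3: flows [0->2,1=2] -> levels [9 4 5]
Step 4: flows [0->2,2->1] -> levels [8 5 5]
Step 5: flows [0->2,1=2] -> levels [7 5 6]
Step 6: flows [0->2,2->1] -> levels [6 6 6]
Step 7: flows [0=2,1=2] -> levels [6 6 6]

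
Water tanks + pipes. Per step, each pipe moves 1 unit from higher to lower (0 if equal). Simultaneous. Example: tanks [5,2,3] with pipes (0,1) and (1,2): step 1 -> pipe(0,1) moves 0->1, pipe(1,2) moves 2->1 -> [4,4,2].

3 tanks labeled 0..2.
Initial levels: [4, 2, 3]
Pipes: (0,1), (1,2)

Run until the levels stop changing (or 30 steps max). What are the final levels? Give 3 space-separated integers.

Step 1: flows [0->1,2->1] -> levels [3 4 2]
Step 2: flows [1->0,1->2] -> levels [4 2 3]
  -> period-2 cycle: step 2 state = step 0 state; never stabilizes
  -> state at step 30: (30-0) mod 2 = 0, same as step 0 -> [4 2 3]

Answer: 4 2 3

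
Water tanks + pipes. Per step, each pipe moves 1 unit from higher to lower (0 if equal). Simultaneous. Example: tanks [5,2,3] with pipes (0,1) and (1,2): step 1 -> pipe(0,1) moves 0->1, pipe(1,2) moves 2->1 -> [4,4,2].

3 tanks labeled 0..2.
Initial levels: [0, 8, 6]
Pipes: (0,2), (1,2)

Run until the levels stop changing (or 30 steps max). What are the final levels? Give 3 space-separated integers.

Answer: 4 4 6

Derivation:
Step 1: flows [2->0,1->2] -> levels [1 7 6]
Step 2: flows [2->0,1->2] -> levels [2 6 6]
Step 3: flows [2->0,1=2] -> levels [3 6 5]
Step 4: flows [2->0,1->2] -> levels [4 5 5]
Step 5: flows [2->0,1=2] -> levels [5 5 4]
Step 6: flows [0->2,1->2] -> levels [4 4 6]
Step 7: flows [2->0,2->1] -> levels [5 5 4]
  -> period-2 cycle: step 7 state = step 5 state; never stabilizes
  -> state at step 30: (30-5) mod 2 = 1, same as step 6 -> [4 4 6]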